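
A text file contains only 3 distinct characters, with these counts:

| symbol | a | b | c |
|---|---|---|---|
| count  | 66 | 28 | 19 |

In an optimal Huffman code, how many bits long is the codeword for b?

2

Build the tree from the bottom:
merge c(19) and b(28): 47
merge 47 and a(66): 113
b's leaf is at depth 2, giving a 2-bit codeword.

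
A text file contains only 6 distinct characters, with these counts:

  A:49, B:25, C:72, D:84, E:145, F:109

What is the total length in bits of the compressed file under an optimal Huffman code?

1188

Build the Huffman tree bottom-up:
merge B(25) and A(49): 74
merge C(72) and 74: 146
merge D(84) and F(109): 193
merge E(145) and 146: 291
merge 193 and 291: 484
Total encoded bits = sum of merged weights = 74 + 146 + 193 + 291 + 484 = 1188.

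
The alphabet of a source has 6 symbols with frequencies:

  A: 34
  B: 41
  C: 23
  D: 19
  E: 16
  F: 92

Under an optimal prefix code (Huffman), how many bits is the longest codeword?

4

Merge the two lowest-weight nodes at each step:
merge E(16) and D(19): 35
merge C(23) and A(34): 57
merge 35 and B(41): 76
merge 57 and 76: 133
merge F(92) and 133: 225
Maximum depth reached is 4.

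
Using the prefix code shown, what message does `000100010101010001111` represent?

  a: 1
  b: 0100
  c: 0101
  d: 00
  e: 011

Read left to right; each codeword is recognised as soon as it completes (prefix code):
  00→d | 0100→b | 0101→c | 0101→c | 00→d | 011→e | 1→a | 1→a
Decoded message: dbccdeaa

dbccdeaa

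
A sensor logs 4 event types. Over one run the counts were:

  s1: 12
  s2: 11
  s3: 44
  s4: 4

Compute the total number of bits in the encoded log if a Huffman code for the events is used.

Merge the two smallest weights repeatedly:
s4(4) + s2(11) → 15
s1(12) + 15 → 27
27 + s3(44) → 71
Each symbol's bit-cost is frequency × depth; summing gives 113 bits (equivalently 15 + 27 + 71).

113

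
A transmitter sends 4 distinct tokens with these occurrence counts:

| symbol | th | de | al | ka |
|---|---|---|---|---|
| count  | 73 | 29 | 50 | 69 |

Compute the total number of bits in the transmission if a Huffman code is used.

442

Merge the two smallest weights repeatedly:
combine de(29), al(50) → 79
combine ka(69), th(73) → 142
combine 79, 142 → 221
Total encoded bits = sum of merged weights = 79 + 142 + 221 = 442.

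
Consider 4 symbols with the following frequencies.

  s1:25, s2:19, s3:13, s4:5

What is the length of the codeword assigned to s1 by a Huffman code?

1

Huffman merges, smallest pair first:
s4(5) + s3(13) → 18
18 + s2(19) → 37
s1(25) + 37 → 62
s1 sits one level below the root: a 1-bit codeword.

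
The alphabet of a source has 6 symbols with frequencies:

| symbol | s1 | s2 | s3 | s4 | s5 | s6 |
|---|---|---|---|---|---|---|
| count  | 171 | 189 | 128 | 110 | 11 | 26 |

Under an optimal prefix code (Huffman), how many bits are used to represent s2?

2

Build the tree from the bottom:
s5(11) + s6(26) → 37
37 + s4(110) → 147
s3(128) + 147 → 275
s1(171) + s2(189) → 360
275 + 360 → 635
s2 sits 2 levels below the root, so its codeword is 2 bits.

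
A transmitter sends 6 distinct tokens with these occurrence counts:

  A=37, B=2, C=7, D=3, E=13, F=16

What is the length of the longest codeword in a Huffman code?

Merge the two lowest-weight nodes at each step:
merge B(2) and D(3): 5
merge 5 and C(7): 12
merge 12 and E(13): 25
merge F(16) and 25: 41
merge A(37) and 41: 78
The first pair merged (B, D) ends up deepest, at depth 5.

5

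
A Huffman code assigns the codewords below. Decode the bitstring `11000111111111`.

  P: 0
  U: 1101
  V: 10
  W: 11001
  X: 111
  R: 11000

Read left to right; each codeword is recognised as soon as it completes (prefix code):
  11000→R | 111→X | 111→X | 111→X
Decoded message: RXXX

RXXX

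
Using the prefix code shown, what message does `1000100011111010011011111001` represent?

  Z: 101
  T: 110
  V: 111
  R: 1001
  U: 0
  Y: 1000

YYVTRZVR

Read left to right; each codeword is recognised as soon as it completes (prefix code):
  1000→Y | 1000→Y | 111→V | 110→T | 1001→R | 101→Z | 111→V | 1001→R
Decoded message: YYVTRZVR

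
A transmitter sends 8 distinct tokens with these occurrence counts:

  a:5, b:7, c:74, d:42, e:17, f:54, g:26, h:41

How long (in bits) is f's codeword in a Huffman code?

Huffman merges, smallest pair first:
combine a(5), b(7) → 12
combine 12, e(17) → 29
combine g(26), 29 → 55
combine h(41), d(42) → 83
combine f(54), 55 → 109
combine c(74), 83 → 157
combine 109, 157 → 266
The subtree containing f is merged 2 times, so code length = 2.

2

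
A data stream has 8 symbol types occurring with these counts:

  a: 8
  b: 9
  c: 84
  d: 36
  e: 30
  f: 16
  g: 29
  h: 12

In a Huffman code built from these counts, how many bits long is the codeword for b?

5

Huffman merges, smallest pair first:
combine a(8), b(9) → 17
combine h(12), f(16) → 28
combine 17, 28 → 45
combine g(29), e(30) → 59
combine d(36), 45 → 81
combine 59, 81 → 140
combine c(84), 140 → 224
The subtree containing b is merged 5 times, so code length = 5.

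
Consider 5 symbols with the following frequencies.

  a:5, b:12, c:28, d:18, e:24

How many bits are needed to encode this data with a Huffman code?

191

Merge the two smallest weights repeatedly:
a(5) + b(12) → 17
17 + d(18) → 35
e(24) + c(28) → 52
35 + 52 → 87
The encoded length is the sum of every internal node's weight: 17 + 35 + 52 + 87 = 191 bits.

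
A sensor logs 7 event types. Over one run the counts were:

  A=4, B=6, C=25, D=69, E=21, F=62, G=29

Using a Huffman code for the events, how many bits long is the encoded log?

527

Build the Huffman tree bottom-up:
combine A(4), B(6) → 10
combine 10, E(21) → 31
combine C(25), G(29) → 54
combine 31, 54 → 85
combine F(62), D(69) → 131
combine 85, 131 → 216
Total encoded bits = sum of merged weights = 10 + 31 + 54 + 85 + 131 + 216 = 527.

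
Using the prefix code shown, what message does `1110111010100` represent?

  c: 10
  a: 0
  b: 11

bcbccca

Read left to right; each codeword is recognised as soon as it completes (prefix code):
  11→b | 10→c | 11→b | 10→c | 10→c | 10→c | 0→a
Decoded message: bcbccca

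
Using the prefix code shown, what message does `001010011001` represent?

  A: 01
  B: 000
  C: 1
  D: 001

DADCD

Read left to right; each codeword is recognised as soon as it completes (prefix code):
  001→D | 01→A | 001→D | 1→C | 001→D
Decoded message: DADCD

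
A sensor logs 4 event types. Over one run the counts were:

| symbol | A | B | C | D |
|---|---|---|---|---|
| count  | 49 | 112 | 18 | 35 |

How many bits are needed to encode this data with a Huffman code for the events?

369

Build the Huffman tree bottom-up:
combine C(18), D(35) → 53
combine A(49), 53 → 102
combine 102, B(112) → 214
Each symbol's bit-cost is frequency × depth; summing gives 369 bits (equivalently 53 + 102 + 214).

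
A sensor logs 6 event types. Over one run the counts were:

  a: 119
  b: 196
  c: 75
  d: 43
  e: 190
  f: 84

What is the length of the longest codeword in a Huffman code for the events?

4

Merge the two lowest-weight nodes at each step:
merge d(43) and c(75): 118
merge f(84) and 118: 202
merge a(119) and e(190): 309
merge b(196) and 202: 398
merge 309 and 398: 707
Maximum depth reached is 4.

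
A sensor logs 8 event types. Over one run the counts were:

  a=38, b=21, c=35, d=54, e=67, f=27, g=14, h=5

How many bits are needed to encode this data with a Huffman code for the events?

Build the Huffman tree bottom-up:
combine h(5), g(14) → 19
combine 19, b(21) → 40
combine f(27), c(35) → 62
combine a(38), 40 → 78
combine d(54), 62 → 116
combine e(67), 78 → 145
combine 116, 145 → 261
The encoded length is the sum of every internal node's weight: 19 + 40 + 62 + 78 + 116 + 145 + 261 = 721 bits.

721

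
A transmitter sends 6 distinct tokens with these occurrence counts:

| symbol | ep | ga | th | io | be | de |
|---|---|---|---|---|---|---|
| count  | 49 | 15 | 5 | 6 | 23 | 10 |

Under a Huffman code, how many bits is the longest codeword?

Merge the two lowest-weight nodes at each step:
combine th(5), io(6) → 11
combine de(10), 11 → 21
combine ga(15), 21 → 36
combine be(23), 36 → 59
combine ep(49), 59 → 108
The rarest symbols sit at the bottom; the longest codeword is 5 bits.

5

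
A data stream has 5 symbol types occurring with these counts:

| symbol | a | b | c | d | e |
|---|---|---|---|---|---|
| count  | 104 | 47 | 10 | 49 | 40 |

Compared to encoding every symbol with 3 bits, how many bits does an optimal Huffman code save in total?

Fixed-length: 3 bits × 250 symbols = 750 bits.
Huffman merges:
merge c(10) and e(40): 50
merge b(47) and d(49): 96
merge 50 and 96: 146
merge a(104) and 146: 250
Huffman total = 50 + 96 + 146 + 250 = 542 bits.
Saving = 750 − 542 = 208 bits.

208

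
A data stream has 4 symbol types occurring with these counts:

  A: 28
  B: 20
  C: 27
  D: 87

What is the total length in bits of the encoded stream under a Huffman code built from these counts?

Greedily combine the two least-frequent nodes:
combine B(20), C(27) → 47
combine A(28), 47 → 75
combine 75, D(87) → 162
Each symbol's bit-cost is frequency × depth; summing gives 284 bits (equivalently 47 + 75 + 162).

284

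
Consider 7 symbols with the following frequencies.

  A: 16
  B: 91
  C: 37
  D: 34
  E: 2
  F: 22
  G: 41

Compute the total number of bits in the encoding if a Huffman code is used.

Merge the two smallest weights repeatedly:
E(2) + A(16) → 18
18 + F(22) → 40
D(34) + C(37) → 71
40 + G(41) → 81
71 + 81 → 152
B(91) + 152 → 243
The encoded length is the sum of every internal node's weight: 18 + 40 + 71 + 81 + 152 + 243 = 605 bits.

605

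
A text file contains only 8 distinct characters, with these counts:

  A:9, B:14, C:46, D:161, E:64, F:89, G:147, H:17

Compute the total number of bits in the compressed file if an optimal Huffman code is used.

Build the Huffman tree bottom-up:
A(9) + B(14) → 23
H(17) + 23 → 40
40 + C(46) → 86
E(64) + 86 → 150
F(89) + G(147) → 236
150 + D(161) → 311
236 + 311 → 547
Each symbol's bit-cost is frequency × depth; summing gives 1393 bits (equivalently 23 + 40 + 86 + 150 + 236 + 311 + 547).

1393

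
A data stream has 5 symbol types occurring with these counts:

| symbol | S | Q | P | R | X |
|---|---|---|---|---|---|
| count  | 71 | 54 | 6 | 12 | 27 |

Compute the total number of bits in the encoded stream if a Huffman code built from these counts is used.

Build the Huffman tree bottom-up:
P(6) + R(12) → 18
18 + X(27) → 45
45 + Q(54) → 99
S(71) + 99 → 170
The encoded length is the sum of every internal node's weight: 18 + 45 + 99 + 170 = 332 bits.

332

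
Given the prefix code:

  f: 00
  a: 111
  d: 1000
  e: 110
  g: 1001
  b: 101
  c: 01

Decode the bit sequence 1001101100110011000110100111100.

gbggdegaf

Read left to right; each codeword is recognised as soon as it completes (prefix code):
  1001→g | 101→b | 1001→g | 1001→g | 1000→d | 110→e | 1001→g | 111→a | 00→f
Decoded message: gbggdegaf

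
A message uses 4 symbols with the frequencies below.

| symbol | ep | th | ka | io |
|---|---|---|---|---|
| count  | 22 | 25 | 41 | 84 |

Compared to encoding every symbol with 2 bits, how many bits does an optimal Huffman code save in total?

37

Fixed-length: 2 bits × 172 symbols = 344 bits.
Huffman merges:
ep(22) + th(25) → 47
ka(41) + 47 → 88
io(84) + 88 → 172
Huffman total = 47 + 88 + 172 = 307 bits.
Saving = 344 − 307 = 37 bits.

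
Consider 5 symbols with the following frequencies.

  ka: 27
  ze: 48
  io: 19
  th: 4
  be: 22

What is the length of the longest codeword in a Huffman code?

4

Merge the two lowest-weight nodes at each step:
combine th(4), io(19) → 23
combine be(22), 23 → 45
combine ka(27), 45 → 72
combine ze(48), 72 → 120
Maximum depth reached is 4.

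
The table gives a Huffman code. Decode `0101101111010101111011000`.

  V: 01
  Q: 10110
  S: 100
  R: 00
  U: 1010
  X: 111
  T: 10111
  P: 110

VVTUTQR

Read left to right; each codeword is recognised as soon as it completes (prefix code):
  01→V | 01→V | 10111→T | 1010→U | 10111→T | 10110→Q | 00→R
Decoded message: VVTUTQR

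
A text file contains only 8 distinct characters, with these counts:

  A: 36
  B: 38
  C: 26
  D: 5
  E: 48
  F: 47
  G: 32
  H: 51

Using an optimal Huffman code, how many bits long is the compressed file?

829

Build the Huffman tree bottom-up:
D(5) + C(26) → 31
31 + G(32) → 63
A(36) + B(38) → 74
F(47) + E(48) → 95
H(51) + 63 → 114
74 + 95 → 169
114 + 169 → 283
Total encoded bits = sum of merged weights = 31 + 63 + 74 + 95 + 114 + 169 + 283 = 829.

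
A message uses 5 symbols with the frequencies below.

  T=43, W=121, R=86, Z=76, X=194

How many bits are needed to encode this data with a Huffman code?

Greedily combine the two least-frequent nodes:
combine T(43), Z(76) → 119
combine R(86), 119 → 205
combine W(121), X(194) → 315
combine 205, 315 → 520
The encoded length is the sum of every internal node's weight: 119 + 205 + 315 + 520 = 1159 bits.

1159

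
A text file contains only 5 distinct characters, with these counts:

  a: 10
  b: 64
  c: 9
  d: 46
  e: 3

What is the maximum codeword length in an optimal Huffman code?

4

Merge the two lowest-weight nodes at each step:
combine e(3), c(9) → 12
combine a(10), 12 → 22
combine 22, d(46) → 68
combine b(64), 68 → 132
The first pair merged (e, c) ends up deepest, at depth 4.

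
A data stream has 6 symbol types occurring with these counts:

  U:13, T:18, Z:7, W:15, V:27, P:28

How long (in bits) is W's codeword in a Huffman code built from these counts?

Huffman merges, smallest pair first:
combine Z(7), U(13) → 20
combine W(15), T(18) → 33
combine 20, V(27) → 47
combine P(28), 33 → 61
combine 47, 61 → 108
The subtree containing W is merged 3 times, so code length = 3.

3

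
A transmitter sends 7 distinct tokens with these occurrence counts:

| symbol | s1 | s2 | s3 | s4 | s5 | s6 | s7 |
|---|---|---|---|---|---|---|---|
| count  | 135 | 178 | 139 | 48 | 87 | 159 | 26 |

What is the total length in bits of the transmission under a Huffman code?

2053

Merge the two smallest weights repeatedly:
s7(26) + s4(48) → 74
74 + s5(87) → 161
s1(135) + s3(139) → 274
s6(159) + 161 → 320
s2(178) + 274 → 452
320 + 452 → 772
Total encoded bits = sum of merged weights = 74 + 161 + 274 + 320 + 452 + 772 = 2053.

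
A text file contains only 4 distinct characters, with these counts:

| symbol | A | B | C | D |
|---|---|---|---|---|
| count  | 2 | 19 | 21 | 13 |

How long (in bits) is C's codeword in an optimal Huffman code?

Repeatedly merge the two smallest:
merge A(2) and D(13): 15
merge 15 and B(19): 34
merge C(21) and 34: 55
C sits one level below the root: a 1-bit codeword.

1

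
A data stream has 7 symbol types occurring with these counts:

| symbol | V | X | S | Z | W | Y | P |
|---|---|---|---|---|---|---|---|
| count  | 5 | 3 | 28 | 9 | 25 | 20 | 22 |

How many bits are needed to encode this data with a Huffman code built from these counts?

Greedily combine the two least-frequent nodes:
combine X(3), V(5) → 8
combine 8, Z(9) → 17
combine 17, Y(20) → 37
combine P(22), W(25) → 47
combine S(28), 37 → 65
combine 47, 65 → 112
Each symbol's bit-cost is frequency × depth; summing gives 286 bits (equivalently 8 + 17 + 37 + 47 + 65 + 112).

286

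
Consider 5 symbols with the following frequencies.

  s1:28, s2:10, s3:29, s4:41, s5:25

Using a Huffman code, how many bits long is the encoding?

301

Greedily combine the two least-frequent nodes:
merge s2(10) and s5(25): 35
merge s1(28) and s3(29): 57
merge 35 and s4(41): 76
merge 57 and 76: 133
Each symbol's bit-cost is frequency × depth; summing gives 301 bits (equivalently 35 + 57 + 76 + 133).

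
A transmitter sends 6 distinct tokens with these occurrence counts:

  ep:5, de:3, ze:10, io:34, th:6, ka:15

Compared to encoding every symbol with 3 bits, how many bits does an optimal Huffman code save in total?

61

Fixed-length: 3 bits × 73 symbols = 219 bits.
Huffman merges:
combine de(3), ep(5) → 8
combine th(6), 8 → 14
combine ze(10), 14 → 24
combine ka(15), 24 → 39
combine io(34), 39 → 73
Huffman total = 8 + 14 + 24 + 39 + 73 = 158 bits.
Saving = 219 − 158 = 61 bits.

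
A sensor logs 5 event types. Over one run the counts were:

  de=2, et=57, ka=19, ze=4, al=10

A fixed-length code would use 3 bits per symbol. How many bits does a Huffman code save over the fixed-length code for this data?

127

Fixed-length: 3 bits × 92 symbols = 276 bits.
Huffman merges:
merge de(2) and ze(4): 6
merge 6 and al(10): 16
merge 16 and ka(19): 35
merge 35 and et(57): 92
Huffman total = 6 + 16 + 35 + 92 = 149 bits.
Saving = 276 − 149 = 127 bits.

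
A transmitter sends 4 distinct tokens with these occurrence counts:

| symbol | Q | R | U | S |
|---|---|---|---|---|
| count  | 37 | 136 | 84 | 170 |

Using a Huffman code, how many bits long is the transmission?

Merge the two smallest weights repeatedly:
Q(37) + U(84) → 121
121 + R(136) → 257
S(170) + 257 → 427
Each symbol's bit-cost is frequency × depth; summing gives 805 bits (equivalently 121 + 257 + 427).

805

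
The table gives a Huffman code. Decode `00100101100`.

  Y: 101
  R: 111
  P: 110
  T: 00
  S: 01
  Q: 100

TQYQ

Read left to right; each codeword is recognised as soon as it completes (prefix code):
  00→T | 100→Q | 101→Y | 100→Q
Decoded message: TQYQ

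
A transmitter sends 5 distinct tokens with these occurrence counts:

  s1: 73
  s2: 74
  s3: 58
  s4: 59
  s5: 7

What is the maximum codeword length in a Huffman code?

Merge the two lowest-weight nodes at each step:
s5(7) + s3(58) → 65
s4(59) + 65 → 124
s1(73) + s2(74) → 147
124 + 147 → 271
The first pair merged (s5, s3) ends up deepest, at depth 3.

3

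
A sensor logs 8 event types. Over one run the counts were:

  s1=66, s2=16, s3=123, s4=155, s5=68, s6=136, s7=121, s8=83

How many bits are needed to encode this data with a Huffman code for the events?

2231

Merge the two smallest weights repeatedly:
combine s2(16), s1(66) → 82
combine s5(68), 82 → 150
combine s8(83), s7(121) → 204
combine s3(123), s6(136) → 259
combine 150, s4(155) → 305
combine 204, 259 → 463
combine 305, 463 → 768
Total encoded bits = sum of merged weights = 82 + 150 + 204 + 259 + 305 + 463 + 768 = 2231.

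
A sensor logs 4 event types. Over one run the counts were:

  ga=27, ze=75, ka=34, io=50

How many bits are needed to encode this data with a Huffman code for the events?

358

Build the Huffman tree bottom-up:
merge ga(27) and ka(34): 61
merge io(50) and 61: 111
merge ze(75) and 111: 186
Each symbol's bit-cost is frequency × depth; summing gives 358 bits (equivalently 61 + 111 + 186).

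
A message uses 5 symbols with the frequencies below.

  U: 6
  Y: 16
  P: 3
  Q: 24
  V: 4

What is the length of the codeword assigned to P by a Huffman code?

4

Huffman merges, smallest pair first:
merge P(3) and V(4): 7
merge U(6) and 7: 13
merge 13 and Y(16): 29
merge Q(24) and 29: 53
P sits 4 levels below the root, so its codeword is 4 bits.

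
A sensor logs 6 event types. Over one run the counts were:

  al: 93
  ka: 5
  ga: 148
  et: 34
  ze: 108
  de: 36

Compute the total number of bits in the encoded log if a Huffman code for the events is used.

Build the Huffman tree bottom-up:
ka(5) + et(34) → 39
de(36) + 39 → 75
75 + al(93) → 168
ze(108) + ga(148) → 256
168 + 256 → 424
Total encoded bits = sum of merged weights = 39 + 75 + 168 + 256 + 424 = 962.

962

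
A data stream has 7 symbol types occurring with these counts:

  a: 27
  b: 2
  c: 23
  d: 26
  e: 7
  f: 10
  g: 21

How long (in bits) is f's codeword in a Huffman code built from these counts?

Repeatedly merge the two smallest:
merge b(2) and e(7): 9
merge 9 and f(10): 19
merge 19 and g(21): 40
merge c(23) and d(26): 49
merge a(27) and 40: 67
merge 49 and 67: 116
f's leaf is at depth 4, giving a 4-bit codeword.

4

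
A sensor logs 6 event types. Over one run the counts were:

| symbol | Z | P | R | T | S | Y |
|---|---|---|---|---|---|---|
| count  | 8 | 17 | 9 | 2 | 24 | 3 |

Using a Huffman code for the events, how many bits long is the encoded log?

142

Greedily combine the two least-frequent nodes:
T(2) + Y(3) → 5
5 + Z(8) → 13
R(9) + 13 → 22
P(17) + 22 → 39
S(24) + 39 → 63
Total encoded bits = sum of merged weights = 5 + 13 + 22 + 39 + 63 = 142.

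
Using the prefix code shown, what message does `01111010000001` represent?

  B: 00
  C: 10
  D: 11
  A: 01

ADCCBBA

Read left to right; each codeword is recognised as soon as it completes (prefix code):
  01→A | 11→D | 10→C | 10→C | 00→B | 00→B | 01→A
Decoded message: ADCCBBA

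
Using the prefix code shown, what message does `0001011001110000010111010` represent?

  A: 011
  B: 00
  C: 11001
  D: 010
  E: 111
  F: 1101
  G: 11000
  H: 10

BDCGBHED

Read left to right; each codeword is recognised as soon as it completes (prefix code):
  00→B | 010→D | 11001→C | 11000→G | 00→B | 10→H | 111→E | 010→D
Decoded message: BDCGBHED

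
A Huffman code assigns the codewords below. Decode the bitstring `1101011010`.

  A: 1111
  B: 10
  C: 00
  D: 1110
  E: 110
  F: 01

EBEB

Read left to right; each codeword is recognised as soon as it completes (prefix code):
  110→E | 10→B | 110→E | 10→B
Decoded message: EBEB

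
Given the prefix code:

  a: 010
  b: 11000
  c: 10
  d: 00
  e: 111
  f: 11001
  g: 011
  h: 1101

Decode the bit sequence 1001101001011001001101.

cgaafdh

Read left to right; each codeword is recognised as soon as it completes (prefix code):
  10→c | 011→g | 010→a | 010→a | 11001→f | 00→d | 1101→h
Decoded message: cgaafdh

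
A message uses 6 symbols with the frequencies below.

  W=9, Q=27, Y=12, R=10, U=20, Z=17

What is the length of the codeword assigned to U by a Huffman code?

2

Huffman merges, smallest pair first:
merge W(9) and R(10): 19
merge Y(12) and Z(17): 29
merge 19 and U(20): 39
merge Q(27) and 29: 56
merge 39 and 56: 95
The subtree containing U is merged 2 times, so code length = 2.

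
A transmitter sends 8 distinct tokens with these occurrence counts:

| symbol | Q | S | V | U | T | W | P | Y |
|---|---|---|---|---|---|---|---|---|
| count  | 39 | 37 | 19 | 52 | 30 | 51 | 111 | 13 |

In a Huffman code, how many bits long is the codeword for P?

Repeatedly merge the two smallest:
Y(13) + V(19) → 32
T(30) + 32 → 62
S(37) + Q(39) → 76
W(51) + U(52) → 103
62 + 76 → 138
103 + P(111) → 214
138 + 214 → 352
The subtree containing P is merged 2 times, so code length = 2.

2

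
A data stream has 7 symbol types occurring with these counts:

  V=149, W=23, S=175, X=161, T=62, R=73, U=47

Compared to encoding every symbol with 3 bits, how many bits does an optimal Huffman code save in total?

Fixed-length: 3 bits × 690 symbols = 2070 bits.
Huffman merges:
combine W(23), U(47) → 70
combine T(62), 70 → 132
combine R(73), 132 → 205
combine V(149), X(161) → 310
combine S(175), 205 → 380
combine 310, 380 → 690
Huffman total = 70 + 132 + 205 + 310 + 380 + 690 = 1787 bits.
Saving = 2070 − 1787 = 283 bits.

283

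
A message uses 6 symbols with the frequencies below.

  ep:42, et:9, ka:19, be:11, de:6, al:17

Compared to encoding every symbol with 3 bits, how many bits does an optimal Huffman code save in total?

69

Fixed-length: 3 bits × 104 symbols = 312 bits.
Huffman merges:
de(6) + et(9) → 15
be(11) + 15 → 26
al(17) + ka(19) → 36
26 + 36 → 62
ep(42) + 62 → 104
Huffman total = 15 + 26 + 36 + 62 + 104 = 243 bits.
Saving = 312 − 243 = 69 bits.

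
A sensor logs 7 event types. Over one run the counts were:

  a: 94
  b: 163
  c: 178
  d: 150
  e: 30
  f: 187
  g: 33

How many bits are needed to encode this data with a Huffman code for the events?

2197

Build the Huffman tree bottom-up:
combine e(30), g(33) → 63
combine 63, a(94) → 157
combine d(150), 157 → 307
combine b(163), c(178) → 341
combine f(187), 307 → 494
combine 341, 494 → 835
Each symbol's bit-cost is frequency × depth; summing gives 2197 bits (equivalently 63 + 157 + 307 + 341 + 494 + 835).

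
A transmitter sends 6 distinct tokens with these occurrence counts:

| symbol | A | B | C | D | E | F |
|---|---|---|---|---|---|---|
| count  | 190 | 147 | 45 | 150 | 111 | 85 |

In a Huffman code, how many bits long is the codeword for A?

2

Huffman merges, smallest pair first:
combine C(45), F(85) → 130
combine E(111), 130 → 241
combine B(147), D(150) → 297
combine A(190), 241 → 431
combine 297, 431 → 728
The subtree containing A is merged 2 times, so code length = 2.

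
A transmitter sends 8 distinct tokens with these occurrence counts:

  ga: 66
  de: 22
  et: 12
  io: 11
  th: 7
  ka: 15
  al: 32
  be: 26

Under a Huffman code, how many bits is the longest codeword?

Merge the two lowest-weight nodes at each step:
th(7) + io(11) → 18
et(12) + ka(15) → 27
18 + de(22) → 40
be(26) + 27 → 53
al(32) + 40 → 72
53 + ga(66) → 119
72 + 119 → 191
The rarest symbols sit at the bottom; the longest codeword is 4 bits.

4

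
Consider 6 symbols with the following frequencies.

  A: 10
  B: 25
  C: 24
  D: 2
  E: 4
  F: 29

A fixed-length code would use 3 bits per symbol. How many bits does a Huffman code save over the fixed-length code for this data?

Fixed-length: 3 bits × 94 symbols = 282 bits.
Huffman merges:
merge D(2) and E(4): 6
merge 6 and A(10): 16
merge 16 and C(24): 40
merge B(25) and F(29): 54
merge 40 and 54: 94
Huffman total = 6 + 16 + 40 + 54 + 94 = 210 bits.
Saving = 282 − 210 = 72 bits.

72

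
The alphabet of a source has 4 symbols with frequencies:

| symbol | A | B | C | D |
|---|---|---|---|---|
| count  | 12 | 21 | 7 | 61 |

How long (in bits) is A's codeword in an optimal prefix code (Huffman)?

3

Repeatedly merge the two smallest:
combine C(7), A(12) → 19
combine 19, B(21) → 40
combine 40, D(61) → 101
A sits 3 levels below the root, so its codeword is 3 bits.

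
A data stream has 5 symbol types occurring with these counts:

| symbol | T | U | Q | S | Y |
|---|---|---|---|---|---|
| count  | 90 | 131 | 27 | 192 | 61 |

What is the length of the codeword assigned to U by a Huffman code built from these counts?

Build the tree from the bottom:
combine Q(27), Y(61) → 88
combine 88, T(90) → 178
combine U(131), 178 → 309
combine S(192), 309 → 501
U's leaf is at depth 2, giving a 2-bit codeword.

2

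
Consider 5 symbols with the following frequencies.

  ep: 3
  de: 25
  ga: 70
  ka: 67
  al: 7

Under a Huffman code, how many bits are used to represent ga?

1

Repeatedly merge the two smallest:
ep(3) + al(7) → 10
10 + de(25) → 35
35 + ka(67) → 102
ga(70) + 102 → 172
ga is a child of the root — depth 1, so its codeword is a single bit.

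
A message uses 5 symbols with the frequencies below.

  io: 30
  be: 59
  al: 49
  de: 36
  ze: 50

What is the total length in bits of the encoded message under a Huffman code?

514

Greedily combine the two least-frequent nodes:
combine io(30), de(36) → 66
combine al(49), ze(50) → 99
combine be(59), 66 → 125
combine 99, 125 → 224
The encoded length is the sum of every internal node's weight: 66 + 99 + 125 + 224 = 514 bits.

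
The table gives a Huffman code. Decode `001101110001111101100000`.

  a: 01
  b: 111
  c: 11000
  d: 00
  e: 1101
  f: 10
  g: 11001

decbefdd

Read left to right; each codeword is recognised as soon as it completes (prefix code):
  00→d | 1101→e | 11000→c | 111→b | 1101→e | 10→f | 00→d | 00→d
Decoded message: decbefdd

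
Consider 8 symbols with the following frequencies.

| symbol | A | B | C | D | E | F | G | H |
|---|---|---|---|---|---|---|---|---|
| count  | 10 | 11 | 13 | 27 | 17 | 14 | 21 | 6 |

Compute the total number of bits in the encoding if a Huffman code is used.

346

Merge the two smallest weights repeatedly:
combine H(6), A(10) → 16
combine B(11), C(13) → 24
combine F(14), 16 → 30
combine E(17), G(21) → 38
combine 24, D(27) → 51
combine 30, 38 → 68
combine 51, 68 → 119
Total encoded bits = sum of merged weights = 16 + 24 + 30 + 38 + 51 + 68 + 119 = 346.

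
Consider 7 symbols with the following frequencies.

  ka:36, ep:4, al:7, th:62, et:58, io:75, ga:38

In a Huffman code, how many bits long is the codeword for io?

Huffman merges, smallest pair first:
ep(4) + al(7) → 11
11 + ka(36) → 47
ga(38) + 47 → 85
et(58) + th(62) → 120
io(75) + 85 → 160
120 + 160 → 280
io's leaf is at depth 2, giving a 2-bit codeword.

2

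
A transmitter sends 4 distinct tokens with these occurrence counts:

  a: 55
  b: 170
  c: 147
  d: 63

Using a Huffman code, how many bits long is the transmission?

818

Merge the two smallest weights repeatedly:
merge a(55) and d(63): 118
merge 118 and c(147): 265
merge b(170) and 265: 435
The encoded length is the sum of every internal node's weight: 118 + 265 + 435 = 818 bits.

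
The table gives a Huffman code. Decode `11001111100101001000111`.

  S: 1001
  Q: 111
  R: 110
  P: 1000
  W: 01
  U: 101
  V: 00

Read left to right; each codeword is recognised as soon as it completes (prefix code):
  110→R | 01→W | 111→Q | 1001→S | 01→W | 00→V | 1000→P | 111→Q
Decoded message: RWQSWVPQ

RWQSWVPQ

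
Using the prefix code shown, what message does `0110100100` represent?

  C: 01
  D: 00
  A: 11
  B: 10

Read left to right; each codeword is recognised as soon as it completes (prefix code):
  01→C | 10→B | 10→B | 01→C | 00→D
Decoded message: CBBCD

CBBCD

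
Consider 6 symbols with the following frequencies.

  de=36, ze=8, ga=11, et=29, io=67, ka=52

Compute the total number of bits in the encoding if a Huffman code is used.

Build the Huffman tree bottom-up:
merge ze(8) and ga(11): 19
merge 19 and et(29): 48
merge de(36) and 48: 84
merge ka(52) and io(67): 119
merge 84 and 119: 203
The encoded length is the sum of every internal node's weight: 19 + 48 + 84 + 119 + 203 = 473 bits.

473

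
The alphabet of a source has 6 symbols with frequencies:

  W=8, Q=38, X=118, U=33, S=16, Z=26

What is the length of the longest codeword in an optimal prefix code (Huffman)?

4

Merge the two lowest-weight nodes at each step:
W(8) + S(16) → 24
24 + Z(26) → 50
U(33) + Q(38) → 71
50 + 71 → 121
X(118) + 121 → 239
The first pair merged (W, S) ends up deepest, at depth 4.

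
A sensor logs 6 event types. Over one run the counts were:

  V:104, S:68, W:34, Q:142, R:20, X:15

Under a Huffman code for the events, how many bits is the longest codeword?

Merge the two lowest-weight nodes at each step:
merge X(15) and R(20): 35
merge W(34) and 35: 69
merge S(68) and 69: 137
merge V(104) and 137: 241
merge Q(142) and 241: 383
The first pair merged (X, R) ends up deepest, at depth 5.

5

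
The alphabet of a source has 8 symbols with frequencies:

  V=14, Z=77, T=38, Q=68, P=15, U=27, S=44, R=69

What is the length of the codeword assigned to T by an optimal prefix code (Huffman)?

3

Build the tree from the bottom:
V(14) + P(15) → 29
U(27) + 29 → 56
T(38) + S(44) → 82
56 + Q(68) → 124
R(69) + Z(77) → 146
82 + 124 → 206
146 + 206 → 352
T sits 3 levels below the root, so its codeword is 3 bits.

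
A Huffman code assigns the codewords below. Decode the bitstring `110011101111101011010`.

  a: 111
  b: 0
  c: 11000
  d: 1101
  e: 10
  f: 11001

fdaeedb

Read left to right; each codeword is recognised as soon as it completes (prefix code):
  11001→f | 1101→d | 111→a | 10→e | 10→e | 1101→d | 0→b
Decoded message: fdaeedb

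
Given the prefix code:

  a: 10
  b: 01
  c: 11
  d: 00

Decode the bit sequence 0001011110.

dbbca

Read left to right; each codeword is recognised as soon as it completes (prefix code):
  00→d | 01→b | 01→b | 11→c | 10→a
Decoded message: dbbca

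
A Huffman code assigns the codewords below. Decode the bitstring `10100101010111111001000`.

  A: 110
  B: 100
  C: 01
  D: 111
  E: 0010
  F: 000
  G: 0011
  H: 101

Read left to right; each codeword is recognised as soon as it completes (prefix code):
  101→H | 0010→E | 101→H | 01→C | 111→D | 110→A | 01→C | 000→F
Decoded message: HEHCDACF

HEHCDACF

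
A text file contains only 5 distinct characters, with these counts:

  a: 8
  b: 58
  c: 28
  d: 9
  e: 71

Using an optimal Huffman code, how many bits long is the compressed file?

Build the Huffman tree bottom-up:
merge a(8) and d(9): 17
merge 17 and c(28): 45
merge 45 and b(58): 103
merge e(71) and 103: 174
The encoded length is the sum of every internal node's weight: 17 + 45 + 103 + 174 = 339 bits.

339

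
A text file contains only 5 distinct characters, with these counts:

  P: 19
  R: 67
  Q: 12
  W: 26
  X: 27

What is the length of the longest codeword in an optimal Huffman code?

3

Merge the two lowest-weight nodes at each step:
merge Q(12) and P(19): 31
merge W(26) and X(27): 53
merge 31 and 53: 84
merge R(67) and 84: 151
The rarest symbols sit at the bottom; the longest codeword is 3 bits.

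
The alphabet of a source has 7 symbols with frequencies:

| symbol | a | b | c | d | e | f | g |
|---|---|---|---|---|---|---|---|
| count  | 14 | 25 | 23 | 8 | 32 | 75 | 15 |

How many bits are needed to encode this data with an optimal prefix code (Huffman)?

485

Merge the two smallest weights repeatedly:
d(8) + a(14) → 22
g(15) + 22 → 37
c(23) + b(25) → 48
e(32) + 37 → 69
48 + 69 → 117
f(75) + 117 → 192
Total encoded bits = sum of merged weights = 22 + 37 + 48 + 69 + 117 + 192 = 485.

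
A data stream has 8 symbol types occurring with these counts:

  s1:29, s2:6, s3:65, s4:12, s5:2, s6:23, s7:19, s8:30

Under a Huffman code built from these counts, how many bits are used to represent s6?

3

Huffman merges, smallest pair first:
s5(2) + s2(6) → 8
8 + s4(12) → 20
s7(19) + 20 → 39
s6(23) + s1(29) → 52
s8(30) + 39 → 69
52 + s3(65) → 117
69 + 117 → 186
s6 sits 3 levels below the root, so its codeword is 3 bits.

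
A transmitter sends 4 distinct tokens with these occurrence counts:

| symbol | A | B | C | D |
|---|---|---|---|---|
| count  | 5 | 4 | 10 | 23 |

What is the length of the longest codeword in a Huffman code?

3

Merge the two lowest-weight nodes at each step:
combine B(4), A(5) → 9
combine 9, C(10) → 19
combine 19, D(23) → 42
The first pair merged (B, A) ends up deepest, at depth 3.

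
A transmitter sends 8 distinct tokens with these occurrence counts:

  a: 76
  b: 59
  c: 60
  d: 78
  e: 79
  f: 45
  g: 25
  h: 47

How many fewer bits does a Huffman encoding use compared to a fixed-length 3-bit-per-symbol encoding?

9

Fixed-length: 3 bits × 469 symbols = 1407 bits.
Huffman merges:
merge g(25) and f(45): 70
merge h(47) and b(59): 106
merge c(60) and 70: 130
merge a(76) and d(78): 154
merge e(79) and 106: 185
merge 130 and 154: 284
merge 185 and 284: 469
Huffman total = 70 + 106 + 130 + 154 + 185 + 284 + 469 = 1398 bits.
Saving = 1407 − 1398 = 9 bits.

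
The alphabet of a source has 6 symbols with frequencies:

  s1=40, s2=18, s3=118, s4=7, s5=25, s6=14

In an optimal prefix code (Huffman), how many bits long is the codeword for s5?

3

Huffman merges, smallest pair first:
merge s4(7) and s6(14): 21
merge s2(18) and 21: 39
merge s5(25) and 39: 64
merge s1(40) and 64: 104
merge 104 and s3(118): 222
s5 sits 3 levels below the root, so its codeword is 3 bits.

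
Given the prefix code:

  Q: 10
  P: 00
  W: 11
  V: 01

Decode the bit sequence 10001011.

Read left to right; each codeword is recognised as soon as it completes (prefix code):
  10→Q | 00→P | 10→Q | 11→W
Decoded message: QPQW

QPQW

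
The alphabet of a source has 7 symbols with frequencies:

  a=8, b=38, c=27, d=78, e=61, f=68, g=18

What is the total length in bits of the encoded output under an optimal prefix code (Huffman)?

766

Greedily combine the two least-frequent nodes:
combine a(8), g(18) → 26
combine 26, c(27) → 53
combine b(38), 53 → 91
combine e(61), f(68) → 129
combine d(78), 91 → 169
combine 129, 169 → 298
Total encoded bits = sum of merged weights = 26 + 53 + 91 + 129 + 169 + 298 = 766.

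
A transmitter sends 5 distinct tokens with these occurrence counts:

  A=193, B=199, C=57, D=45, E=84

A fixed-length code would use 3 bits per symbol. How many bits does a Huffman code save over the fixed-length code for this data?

489

Fixed-length: 3 bits × 578 symbols = 1734 bits.
Huffman merges:
merge D(45) and C(57): 102
merge E(84) and 102: 186
merge 186 and A(193): 379
merge B(199) and 379: 578
Huffman total = 102 + 186 + 379 + 578 = 1245 bits.
Saving = 1734 − 1245 = 489 bits.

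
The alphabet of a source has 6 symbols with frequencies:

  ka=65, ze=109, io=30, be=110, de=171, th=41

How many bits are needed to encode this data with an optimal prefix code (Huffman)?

Merge the two smallest weights repeatedly:
io(30) + th(41) → 71
ka(65) + 71 → 136
ze(109) + be(110) → 219
136 + de(171) → 307
219 + 307 → 526
The encoded length is the sum of every internal node's weight: 71 + 136 + 219 + 307 + 526 = 1259 bits.

1259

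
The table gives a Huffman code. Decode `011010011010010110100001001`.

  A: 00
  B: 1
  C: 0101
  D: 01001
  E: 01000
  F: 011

FDBDFED

Read left to right; each codeword is recognised as soon as it completes (prefix code):
  011→F | 01001→D | 1→B | 01001→D | 011→F | 01000→E | 01001→D
Decoded message: FDBDFED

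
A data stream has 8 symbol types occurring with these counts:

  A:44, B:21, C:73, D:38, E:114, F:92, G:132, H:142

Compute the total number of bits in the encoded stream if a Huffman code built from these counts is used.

1856

Greedily combine the two least-frequent nodes:
combine B(21), D(38) → 59
combine A(44), 59 → 103
combine C(73), F(92) → 165
combine 103, E(114) → 217
combine G(132), H(142) → 274
combine 165, 217 → 382
combine 274, 382 → 656
Each symbol's bit-cost is frequency × depth; summing gives 1856 bits (equivalently 59 + 103 + 165 + 217 + 274 + 382 + 656).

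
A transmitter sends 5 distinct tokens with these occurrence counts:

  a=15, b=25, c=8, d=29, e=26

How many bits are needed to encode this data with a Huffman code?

Build the Huffman tree bottom-up:
merge c(8) and a(15): 23
merge 23 and b(25): 48
merge e(26) and d(29): 55
merge 48 and 55: 103
The encoded length is the sum of every internal node's weight: 23 + 48 + 55 + 103 = 229 bits.

229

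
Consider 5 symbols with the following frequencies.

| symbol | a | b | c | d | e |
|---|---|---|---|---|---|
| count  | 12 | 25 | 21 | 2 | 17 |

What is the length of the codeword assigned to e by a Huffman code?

2

Repeatedly merge the two smallest:
merge d(2) and a(12): 14
merge 14 and e(17): 31
merge c(21) and b(25): 46
merge 31 and 46: 77
e's leaf is at depth 2, giving a 2-bit codeword.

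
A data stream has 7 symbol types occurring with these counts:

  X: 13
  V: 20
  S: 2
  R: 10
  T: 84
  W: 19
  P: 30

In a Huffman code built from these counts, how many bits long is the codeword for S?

Build the tree from the bottom:
S(2) + R(10) → 12
12 + X(13) → 25
W(19) + V(20) → 39
25 + P(30) → 55
39 + 55 → 94
T(84) + 94 → 178
S sits 5 levels below the root, so its codeword is 5 bits.

5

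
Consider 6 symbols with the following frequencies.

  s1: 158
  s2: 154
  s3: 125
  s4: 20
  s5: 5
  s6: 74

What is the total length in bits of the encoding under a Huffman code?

Greedily combine the two least-frequent nodes:
s5(5) + s4(20) → 25
25 + s6(74) → 99
99 + s3(125) → 224
s2(154) + s1(158) → 312
224 + 312 → 536
Total encoded bits = sum of merged weights = 25 + 99 + 224 + 312 + 536 = 1196.

1196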